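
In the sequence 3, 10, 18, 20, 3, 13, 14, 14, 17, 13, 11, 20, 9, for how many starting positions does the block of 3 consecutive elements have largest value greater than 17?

3 10 18 → max 18  > 17 ✓
10 18 20 → max 20  > 17 ✓
18 20 3 → max 20  > 17 ✓
20 3 13 → max 20  > 17 ✓
3 13 14 → max 14
13 14 14 → max 14
14 14 17 → max 17
14 17 13 → max 17
17 13 11 → max 17
13 11 20 → max 20  > 17 ✓
11 20 9 → max 20  > 17 ✓
6 windows satisfy the condition.

6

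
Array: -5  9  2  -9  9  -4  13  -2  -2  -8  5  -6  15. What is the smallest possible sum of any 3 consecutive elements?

-12

-5 9 2 → sum 6
9 2 -9 → sum 2
2 -9 9 → sum 2
-9 9 -4 → sum -4
9 -4 13 → sum 18
-4 13 -2 → sum 7
13 -2 -2 → sum 9
-2 -2 -8 → sum -12
-2 -8 5 → sum -5
-8 5 -6 → sum -9
5 -6 15 → sum 14
Smallest of these is -12.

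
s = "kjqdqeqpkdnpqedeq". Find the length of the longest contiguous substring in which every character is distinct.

add k: [k] len 1
add j: [k, j] len 2
add q: [k, j, q] len 3
add d: [k, j, q, d] len 4
add q (repeat q, move left end past it): [d, q] len 2
add e: [d, q, e] len 3
add q (repeat q, move left end past it): [e, q] len 2
add p: [e, q, p] len 3
add k: [e, q, p, k] len 4
add d: [e, q, p, k, d] len 5
add n: [e, q, p, k, d, n] len 6
add p (repeat p, move left end past it): [k, d, n, p] len 4
add q: [k, d, n, p, q] len 5
add e: [k, d, n, p, q, e] len 6
add d (repeat d, move left end past it): [n, p, q, e, d] len 5
add e (repeat e, move left end past it): [d, e] len 2
add q: [d, e, q] len 3
Longest all-distinct length: 6.

6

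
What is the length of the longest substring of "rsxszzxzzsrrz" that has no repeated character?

add r: [r] len 1
add s: [r, s] len 2
add x: [r, s, x] len 3
add s (repeat s, move left end past it): [x, s] len 2
add z: [x, s, z] len 3
add z (repeat z, move left end past it): [z] len 1
add x: [z, x] len 2
add z (repeat z, move left end past it): [x, z] len 2
add z (repeat z, move left end past it): [z] len 1
add s: [z, s] len 2
add r: [z, s, r] len 3
add r (repeat r, move left end past it): [r] len 1
add z: [r, z] len 2
Longest all-distinct length: 3.

3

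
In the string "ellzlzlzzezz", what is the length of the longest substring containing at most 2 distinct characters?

[e] 1 distinct, len 1
[e, l] 2 distinct, len 2
[e, l, l] 2 distinct, len 3
[l, l, z] 2 distinct, len 3
[l, l, z, l] 2 distinct, len 4
[l, l, z, l, z] 2 distinct, len 5
[l, l, z, l, z, l] 2 distinct, len 6
[l, l, z, l, z, l, z] 2 distinct, len 7
[l, l, z, l, z, l, z, z] 2 distinct, len 8
[z, z, e] 2 distinct, len 3
[z, z, e, z] 2 distinct, len 4
[z, z, e, z, z] 2 distinct, len 5
Longest length with ≤2 distinct: 8.

8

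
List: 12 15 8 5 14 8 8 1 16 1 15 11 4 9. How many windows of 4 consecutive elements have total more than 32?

8

(12, 15, 8, 5) → sum 40  > 32 ✓
(15, 8, 5, 14) → sum 42  > 32 ✓
(8, 5, 14, 8) → sum 35  > 32 ✓
(5, 14, 8, 8) → sum 35  > 32 ✓
(14, 8, 8, 1) → sum 31
(8, 8, 1, 16) → sum 33  > 32 ✓
(8, 1, 16, 1) → sum 26
(1, 16, 1, 15) → sum 33  > 32 ✓
(16, 1, 15, 11) → sum 43  > 32 ✓
(1, 15, 11, 4) → sum 31
(15, 11, 4, 9) → sum 39  > 32 ✓
8 windows satisfy the condition.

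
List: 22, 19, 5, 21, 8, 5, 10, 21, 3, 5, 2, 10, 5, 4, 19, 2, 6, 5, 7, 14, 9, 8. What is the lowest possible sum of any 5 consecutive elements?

(22, 19, 5, 21, 8) → sum 75
(19, 5, 21, 8, 5) → sum 58
(5, 21, 8, 5, 10) → sum 49
(21, 8, 5, 10, 21) → sum 65
(8, 5, 10, 21, 3) → sum 47
(5, 10, 21, 3, 5) → sum 44
(10, 21, 3, 5, 2) → sum 41
(21, 3, 5, 2, 10) → sum 41
(3, 5, 2, 10, 5) → sum 25
(5, 2, 10, 5, 4) → sum 26
(2, 10, 5, 4, 19) → sum 40
(10, 5, 4, 19, 2) → sum 40
(5, 4, 19, 2, 6) → sum 36
(4, 19, 2, 6, 5) → sum 36
(19, 2, 6, 5, 7) → sum 39
(2, 6, 5, 7, 14) → sum 34
(6, 5, 7, 14, 9) → sum 41
(5, 7, 14, 9, 8) → sum 43
Lowest of these is 25.

25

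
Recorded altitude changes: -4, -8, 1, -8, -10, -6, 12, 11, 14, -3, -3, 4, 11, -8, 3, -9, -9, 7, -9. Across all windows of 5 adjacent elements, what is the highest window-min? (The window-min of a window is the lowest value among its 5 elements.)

Each size-5 window and its min:
(-4, -8, 1, -8, -10) → min -10
(-8, 1, -8, -10, -6) → min -10
(1, -8, -10, -6, 12) → min -10
(-8, -10, -6, 12, 11) → min -10
(-10, -6, 12, 11, 14) → min -10
(-6, 12, 11, 14, -3) → min -6
(12, 11, 14, -3, -3) → min -3
(11, 14, -3, -3, 4) → min -3
(14, -3, -3, 4, 11) → min -3
(-3, -3, 4, 11, -8) → min -8
(-3, 4, 11, -8, 3) → min -8
(4, 11, -8, 3, -9) → min -9
(11, -8, 3, -9, -9) → min -9
(-8, 3, -9, -9, 7) → min -9
(3, -9, -9, 7, -9) → min -9
Highest of these is -3.

-3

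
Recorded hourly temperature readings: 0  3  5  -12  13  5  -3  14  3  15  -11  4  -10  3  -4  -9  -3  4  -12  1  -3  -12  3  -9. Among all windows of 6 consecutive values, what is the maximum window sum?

47

[0, 3, 5, -12, 13, 5] → sum 14
[3, 5, -12, 13, 5, -3] → sum 11
[5, -12, 13, 5, -3, 14] → sum 22
[-12, 13, 5, -3, 14, 3] → sum 20
[13, 5, -3, 14, 3, 15] → sum 47
[5, -3, 14, 3, 15, -11] → sum 23
[-3, 14, 3, 15, -11, 4] → sum 22
[14, 3, 15, -11, 4, -10] → sum 15
[3, 15, -11, 4, -10, 3] → sum 4
[15, -11, 4, -10, 3, -4] → sum -3
[-11, 4, -10, 3, -4, -9] → sum -27
[4, -10, 3, -4, -9, -3] → sum -19
[-10, 3, -4, -9, -3, 4] → sum -19
[3, -4, -9, -3, 4, -12] → sum -21
[-4, -9, -3, 4, -12, 1] → sum -23
[-9, -3, 4, -12, 1, -3] → sum -22
[-3, 4, -12, 1, -3, -12] → sum -25
[4, -12, 1, -3, -12, 3] → sum -19
[-12, 1, -3, -12, 3, -9] → sum -32
Maximum of these is 47.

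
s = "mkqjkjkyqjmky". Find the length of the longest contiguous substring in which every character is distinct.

[m] len 1
[m, k] len 2
[m, k, q] len 3
[m, k, q, j] len 4
[q, j, k] len 3
[k, j] len 2
[j, k] len 2
[j, k, y] len 3
[j, k, y, q] len 4
[k, y, q, j] len 4
[k, y, q, j, m] len 5
[y, q, j, m, k] len 5
[q, j, m, k, y] len 5
Longest all-distinct length: 5.

5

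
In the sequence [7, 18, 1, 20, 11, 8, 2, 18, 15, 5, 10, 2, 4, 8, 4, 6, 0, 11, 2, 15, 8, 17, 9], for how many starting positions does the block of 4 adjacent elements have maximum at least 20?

(7, 18, 1, 20) → max 20  ≥ 20 ✓
(18, 1, 20, 11) → max 20  ≥ 20 ✓
(1, 20, 11, 8) → max 20  ≥ 20 ✓
(20, 11, 8, 2) → max 20  ≥ 20 ✓
(11, 8, 2, 18) → max 18
(8, 2, 18, 15) → max 18
(2, 18, 15, 5) → max 18
(18, 15, 5, 10) → max 18
(15, 5, 10, 2) → max 15
(5, 10, 2, 4) → max 10
(10, 2, 4, 8) → max 10
(2, 4, 8, 4) → max 8
(4, 8, 4, 6) → max 8
(8, 4, 6, 0) → max 8
(4, 6, 0, 11) → max 11
(6, 0, 11, 2) → max 11
(0, 11, 2, 15) → max 15
(11, 2, 15, 8) → max 15
(2, 15, 8, 17) → max 17
(15, 8, 17, 9) → max 17
4 windows satisfy the condition.

4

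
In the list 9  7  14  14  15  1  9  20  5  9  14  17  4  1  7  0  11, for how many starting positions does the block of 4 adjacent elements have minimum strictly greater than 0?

9 7 14 14 → min 7  > 0 ✓
7 14 14 15 → min 7  > 0 ✓
14 14 15 1 → min 1  > 0 ✓
14 15 1 9 → min 1  > 0 ✓
15 1 9 20 → min 1  > 0 ✓
1 9 20 5 → min 1  > 0 ✓
9 20 5 9 → min 5  > 0 ✓
20 5 9 14 → min 5  > 0 ✓
5 9 14 17 → min 5  > 0 ✓
9 14 17 4 → min 4  > 0 ✓
14 17 4 1 → min 1  > 0 ✓
17 4 1 7 → min 1  > 0 ✓
4 1 7 0 → min 0
1 7 0 11 → min 0
12 windows satisfy the condition.

12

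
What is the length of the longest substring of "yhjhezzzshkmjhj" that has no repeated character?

[y] len 1
[y, h] len 2
[y, h, j] len 3
[j, h] len 2
[j, h, e] len 3
[j, h, e, z] len 4
[z] len 1
[z] len 1
[z, s] len 2
[z, s, h] len 3
[z, s, h, k] len 4
[z, s, h, k, m] len 5
[z, s, h, k, m, j] len 6
[k, m, j, h] len 4
[h, j] len 2
Longest all-distinct length: 6.

6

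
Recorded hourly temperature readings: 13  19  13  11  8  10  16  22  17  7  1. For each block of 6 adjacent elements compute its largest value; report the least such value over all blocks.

Window maxs for each of the 6 positions:
[13, 19, 13, 11, 8, 10] → max 19
[19, 13, 11, 8, 10, 16] → max 19
[13, 11, 8, 10, 16, 22] → max 22
[11, 8, 10, 16, 22, 17] → max 22
[8, 10, 16, 22, 17, 7] → max 22
[10, 16, 22, 17, 7, 1] → max 22
Least of these is 19.

19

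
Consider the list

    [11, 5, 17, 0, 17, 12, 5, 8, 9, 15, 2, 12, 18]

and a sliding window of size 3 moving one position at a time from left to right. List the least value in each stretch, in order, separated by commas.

5, 0, 0, 0, 5, 5, 5, 8, 2, 2, 2

[11, 5, 17] → min 5
[5, 17, 0] → min 0
[17, 0, 17] → min 0
[0, 17, 12] → min 0
[17, 12, 5] → min 5
[12, 5, 8] → min 5
[5, 8, 9] → min 5
[8, 9, 15] → min 8
[9, 15, 2] → min 2
[15, 2, 12] → min 2
[2, 12, 18] → min 2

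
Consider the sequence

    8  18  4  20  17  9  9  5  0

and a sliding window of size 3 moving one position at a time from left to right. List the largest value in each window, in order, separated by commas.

18, 20, 20, 20, 17, 9, 9

[8, 18, 4] → max 18
[18, 4, 20] → max 20
[4, 20, 17] → max 20
[20, 17, 9] → max 20
[17, 9, 9] → max 17
[9, 9, 5] → max 9
[9, 5, 0] → max 9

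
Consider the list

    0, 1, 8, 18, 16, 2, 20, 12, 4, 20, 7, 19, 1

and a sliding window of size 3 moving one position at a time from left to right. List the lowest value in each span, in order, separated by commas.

Sliding a size-3 window across the 13 values:
[0, 1, 8] → min 0
[1, 8, 18] → min 1
[8, 18, 16] → min 8
[18, 16, 2] → min 2
[16, 2, 20] → min 2
[2, 20, 12] → min 2
[20, 12, 4] → min 4
[12, 4, 20] → min 4
[4, 20, 7] → min 4
[20, 7, 19] → min 7
[7, 19, 1] → min 1

0, 1, 8, 2, 2, 2, 4, 4, 4, 7, 1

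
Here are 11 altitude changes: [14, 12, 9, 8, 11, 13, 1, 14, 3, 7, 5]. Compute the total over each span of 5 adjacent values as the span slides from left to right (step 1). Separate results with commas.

54, 53, 42, 47, 42, 38, 30

14 12 9 8 11 → sum 54
12 9 8 11 13 → sum 53
9 8 11 13 1 → sum 42
8 11 13 1 14 → sum 47
11 13 1 14 3 → sum 42
13 1 14 3 7 → sum 38
1 14 3 7 5 → sum 30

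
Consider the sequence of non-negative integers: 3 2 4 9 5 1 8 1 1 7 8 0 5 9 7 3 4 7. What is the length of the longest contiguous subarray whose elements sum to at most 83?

17

[3] sum 3 len 1
[3, 2] sum 5 len 2
[3, 2, 4] sum 9 len 3
[3, 2, 4, 9] sum 18 len 4
[3, 2, 4, 9, 5] sum 23 len 5
[3, 2, 4, 9, 5, 1] sum 24 len 6
[3, 2, 4, 9, 5, 1, 8] sum 32 len 7
[3, 2, 4, 9, 5, 1, 8, 1] sum 33 len 8
[3, 2, 4, 9, 5, 1, 8, 1, 1] sum 34 len 9
[3, 2, 4, 9, 5, 1, 8, 1, 1, 7] sum 41 len 10
[3, 2, 4, 9, 5, 1, 8, 1, 1, 7, 8] sum 49 len 11
[3, 2, 4, 9, 5, 1, 8, 1, 1, 7, 8, 0] sum 49 len 12
[3, 2, 4, 9, 5, 1, 8, 1, 1, 7, 8, 0, 5] sum 54 len 13
[3, 2, 4, 9, 5, 1, 8, 1, 1, 7, 8, 0, 5, 9] sum 63 len 14
[3, 2, 4, 9, 5, 1, 8, 1, 1, 7, 8, 0, 5, 9, 7] sum 70 len 15
[3, 2, 4, 9, 5, 1, 8, 1, 1, 7, 8, 0, 5, 9, 7, 3] sum 73 len 16
[3, 2, 4, 9, 5, 1, 8, 1, 1, 7, 8, 0, 5, 9, 7, 3, 4] sum 77 len 17
[2, 4, 9, 5, 1, 8, 1, 1, 7, 8, 0, 5, 9, 7, 3, 4, 7] sum 81 len 17
Longest length seen: 17.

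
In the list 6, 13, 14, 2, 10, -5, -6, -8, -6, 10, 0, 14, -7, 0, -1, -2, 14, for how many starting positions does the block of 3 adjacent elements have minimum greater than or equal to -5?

7

(6, 13, 14) → min 6  ≥ -5 ✓
(13, 14, 2) → min 2  ≥ -5 ✓
(14, 2, 10) → min 2  ≥ -5 ✓
(2, 10, -5) → min -5  ≥ -5 ✓
(10, -5, -6) → min -6
(-5, -6, -8) → min -8
(-6, -8, -6) → min -8
(-8, -6, 10) → min -8
(-6, 10, 0) → min -6
(10, 0, 14) → min 0  ≥ -5 ✓
(0, 14, -7) → min -7
(14, -7, 0) → min -7
(-7, 0, -1) → min -7
(0, -1, -2) → min -2  ≥ -5 ✓
(-1, -2, 14) → min -2  ≥ -5 ✓
7 windows satisfy the condition.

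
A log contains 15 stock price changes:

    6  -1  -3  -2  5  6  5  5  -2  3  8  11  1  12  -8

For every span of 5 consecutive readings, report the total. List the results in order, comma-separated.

(6, -1, -3, -2, 5) → sum 5
(-1, -3, -2, 5, 6) → sum 5
(-3, -2, 5, 6, 5) → sum 11
(-2, 5, 6, 5, 5) → sum 19
(5, 6, 5, 5, -2) → sum 19
(6, 5, 5, -2, 3) → sum 17
(5, 5, -2, 3, 8) → sum 19
(5, -2, 3, 8, 11) → sum 25
(-2, 3, 8, 11, 1) → sum 21
(3, 8, 11, 1, 12) → sum 35
(8, 11, 1, 12, -8) → sum 24

5, 5, 11, 19, 19, 17, 19, 25, 21, 35, 24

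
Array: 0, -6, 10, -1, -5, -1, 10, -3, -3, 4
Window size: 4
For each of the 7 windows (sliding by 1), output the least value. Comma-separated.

-6, -6, -5, -5, -5, -3, -3

0 -6 10 -1 → min -6
-6 10 -1 -5 → min -6
10 -1 -5 -1 → min -5
-1 -5 -1 10 → min -5
-5 -1 10 -3 → min -5
-1 10 -3 -3 → min -3
10 -3 -3 4 → min -3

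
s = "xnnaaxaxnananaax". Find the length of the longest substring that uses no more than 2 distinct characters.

7

Extend right; when distinct count exceeds 2, shrink from the left:
[x] 1 distinct, len 1
[x, n] 2 distinct, len 2
[x, n, n] 2 distinct, len 3
[n, n, a] 2 distinct, len 3
[n, n, a, a] 2 distinct, len 4
[a, a, x] 2 distinct, len 3
[a, a, x, a] 2 distinct, len 4
[a, a, x, a, x] 2 distinct, len 5
[x, n] 2 distinct, len 2
[n, a] 2 distinct, len 2
[n, a, n] 2 distinct, len 3
[n, a, n, a] 2 distinct, len 4
[n, a, n, a, n] 2 distinct, len 5
[n, a, n, a, n, a] 2 distinct, len 6
[n, a, n, a, n, a, a] 2 distinct, len 7
[a, a, x] 2 distinct, len 3
Longest length with ≤2 distinct: 7.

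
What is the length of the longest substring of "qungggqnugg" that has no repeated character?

4

[q] len 1
[q, u] len 2
[q, u, n] len 3
[q, u, n, g] len 4
[g] len 1
[g] len 1
[g, q] len 2
[g, q, n] len 3
[g, q, n, u] len 4
[q, n, u, g] len 4
[g] len 1
Longest all-distinct length: 4.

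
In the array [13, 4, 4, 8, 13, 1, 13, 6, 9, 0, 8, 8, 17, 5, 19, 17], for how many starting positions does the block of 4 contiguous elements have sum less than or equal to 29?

13 4 4 8 → sum 29  ≤ 29 ✓
4 4 8 13 → sum 29  ≤ 29 ✓
4 8 13 1 → sum 26  ≤ 29 ✓
8 13 1 13 → sum 35
13 1 13 6 → sum 33
1 13 6 9 → sum 29  ≤ 29 ✓
13 6 9 0 → sum 28  ≤ 29 ✓
6 9 0 8 → sum 23  ≤ 29 ✓
9 0 8 8 → sum 25  ≤ 29 ✓
0 8 8 17 → sum 33
8 8 17 5 → sum 38
8 17 5 19 → sum 49
17 5 19 17 → sum 58
7 windows satisfy the condition.

7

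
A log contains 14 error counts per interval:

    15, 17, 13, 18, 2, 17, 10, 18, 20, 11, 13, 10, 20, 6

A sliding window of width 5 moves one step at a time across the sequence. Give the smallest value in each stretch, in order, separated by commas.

[15, 17, 13, 18, 2] → min 2
[17, 13, 18, 2, 17] → min 2
[13, 18, 2, 17, 10] → min 2
[18, 2, 17, 10, 18] → min 2
[2, 17, 10, 18, 20] → min 2
[17, 10, 18, 20, 11] → min 10
[10, 18, 20, 11, 13] → min 10
[18, 20, 11, 13, 10] → min 10
[20, 11, 13, 10, 20] → min 10
[11, 13, 10, 20, 6] → min 6

2, 2, 2, 2, 2, 10, 10, 10, 10, 6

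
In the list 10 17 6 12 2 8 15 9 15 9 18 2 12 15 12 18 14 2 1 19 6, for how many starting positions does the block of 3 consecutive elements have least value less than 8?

12

[10, 17, 6] → min 6  < 8 ✓
[17, 6, 12] → min 6  < 8 ✓
[6, 12, 2] → min 2  < 8 ✓
[12, 2, 8] → min 2  < 8 ✓
[2, 8, 15] → min 2  < 8 ✓
[8, 15, 9] → min 8
[15, 9, 15] → min 9
[9, 15, 9] → min 9
[15, 9, 18] → min 9
[9, 18, 2] → min 2  < 8 ✓
[18, 2, 12] → min 2  < 8 ✓
[2, 12, 15] → min 2  < 8 ✓
[12, 15, 12] → min 12
[15, 12, 18] → min 12
[12, 18, 14] → min 12
[18, 14, 2] → min 2  < 8 ✓
[14, 2, 1] → min 1  < 8 ✓
[2, 1, 19] → min 1  < 8 ✓
[1, 19, 6] → min 1  < 8 ✓
12 windows satisfy the condition.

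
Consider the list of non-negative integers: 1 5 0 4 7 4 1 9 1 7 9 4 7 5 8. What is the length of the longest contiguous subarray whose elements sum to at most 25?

7

Extend to the right; shrink from the left whenever the sum exceeds 25:
→ 1: sum 1, len 1
→ 5: sum 6, len 2
→ 0: sum 6, len 3
→ 4: sum 10, len 4
→ 7: sum 17, len 5
→ 4: sum 21, len 6
→ 1: sum 22, len 7
→ 9 (dropped 1, 5): sum 25, len 6
→ 1 (dropped 0, 4): sum 22, len 5
→ 7 (dropped 7): sum 22, len 5
→ 9 (dropped 4, 1, 9): sum 17, len 3
→ 4: sum 21, len 4
→ 7 (dropped 1, 7): sum 20, len 3
→ 5: sum 25, len 4
→ 8 (dropped 9): sum 24, len 4
Longest length seen: 7.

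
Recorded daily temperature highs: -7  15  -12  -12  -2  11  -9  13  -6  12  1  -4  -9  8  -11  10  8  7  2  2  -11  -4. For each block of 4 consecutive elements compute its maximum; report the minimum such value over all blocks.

Window maxs for each of the 19 positions:
[-7, 15, -12, -12] → max 15
[15, -12, -12, -2] → max 15
[-12, -12, -2, 11] → max 11
[-12, -2, 11, -9] → max 11
[-2, 11, -9, 13] → max 13
[11, -9, 13, -6] → max 13
[-9, 13, -6, 12] → max 13
[13, -6, 12, 1] → max 13
[-6, 12, 1, -4] → max 12
[12, 1, -4, -9] → max 12
[1, -4, -9, 8] → max 8
[-4, -9, 8, -11] → max 8
[-9, 8, -11, 10] → max 10
[8, -11, 10, 8] → max 10
[-11, 10, 8, 7] → max 10
[10, 8, 7, 2] → max 10
[8, 7, 2, 2] → max 8
[7, 2, 2, -11] → max 7
[2, 2, -11, -4] → max 2
Minimum of these is 2.

2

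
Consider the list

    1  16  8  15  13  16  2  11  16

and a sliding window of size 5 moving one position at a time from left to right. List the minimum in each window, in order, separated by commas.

1, 8, 2, 2, 2

(1, 16, 8, 15, 13) → min 1
(16, 8, 15, 13, 16) → min 8
(8, 15, 13, 16, 2) → min 2
(15, 13, 16, 2, 11) → min 2
(13, 16, 2, 11, 16) → min 2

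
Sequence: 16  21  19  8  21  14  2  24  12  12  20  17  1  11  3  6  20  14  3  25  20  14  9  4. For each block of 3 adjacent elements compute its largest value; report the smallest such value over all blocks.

Each size-3 window and its max:
16 21 19 → max 21
21 19 8 → max 21
19 8 21 → max 21
8 21 14 → max 21
21 14 2 → max 21
14 2 24 → max 24
2 24 12 → max 24
24 12 12 → max 24
12 12 20 → max 20
12 20 17 → max 20
20 17 1 → max 20
17 1 11 → max 17
1 11 3 → max 11
11 3 6 → max 11
3 6 20 → max 20
6 20 14 → max 20
20 14 3 → max 20
14 3 25 → max 25
3 25 20 → max 25
25 20 14 → max 25
20 14 9 → max 20
14 9 4 → max 14
Smallest of these is 11.

11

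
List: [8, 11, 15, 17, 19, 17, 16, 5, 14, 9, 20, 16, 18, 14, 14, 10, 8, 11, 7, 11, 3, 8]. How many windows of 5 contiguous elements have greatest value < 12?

(8, 11, 15, 17, 19) → max 19
(11, 15, 17, 19, 17) → max 19
(15, 17, 19, 17, 16) → max 19
(17, 19, 17, 16, 5) → max 19
(19, 17, 16, 5, 14) → max 19
(17, 16, 5, 14, 9) → max 17
(16, 5, 14, 9, 20) → max 20
(5, 14, 9, 20, 16) → max 20
(14, 9, 20, 16, 18) → max 20
(9, 20, 16, 18, 14) → max 20
(20, 16, 18, 14, 14) → max 20
(16, 18, 14, 14, 10) → max 18
(18, 14, 14, 10, 8) → max 18
(14, 14, 10, 8, 11) → max 14
(14, 10, 8, 11, 7) → max 14
(10, 8, 11, 7, 11) → max 11  < 12 ✓
(8, 11, 7, 11, 3) → max 11  < 12 ✓
(11, 7, 11, 3, 8) → max 11  < 12 ✓
3 windows satisfy the condition.

3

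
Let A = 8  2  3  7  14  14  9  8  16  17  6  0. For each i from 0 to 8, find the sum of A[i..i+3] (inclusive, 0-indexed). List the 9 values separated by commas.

20, 26, 38, 44, 45, 47, 50, 47, 39

Sliding a size-4 window across the 12 values:
8 2 3 7 → sum 20
2 3 7 14 → sum 26
3 7 14 14 → sum 38
7 14 14 9 → sum 44
14 14 9 8 → sum 45
14 9 8 16 → sum 47
9 8 16 17 → sum 50
8 16 17 6 → sum 47
16 17 6 0 → sum 39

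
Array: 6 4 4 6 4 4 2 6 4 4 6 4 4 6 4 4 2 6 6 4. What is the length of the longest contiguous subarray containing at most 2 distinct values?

add 6: window [6] (1 distinct), len 1
add 4: window [6, 4] (2 distinct), len 2
add 4: window [6, 4, 4] (2 distinct), len 3
add 6: window [6, 4, 4, 6] (2 distinct), len 4
add 4: window [6, 4, 4, 6, 4] (2 distinct), len 5
add 4: window [6, 4, 4, 6, 4, 4] (2 distinct), len 6
add 2: window [4, 4, 2] (2 distinct), len 3
add 6: window [2, 6] (2 distinct), len 2
add 4: window [6, 4] (2 distinct), len 2
add 4: window [6, 4, 4] (2 distinct), len 3
add 6: window [6, 4, 4, 6] (2 distinct), len 4
add 4: window [6, 4, 4, 6, 4] (2 distinct), len 5
add 4: window [6, 4, 4, 6, 4, 4] (2 distinct), len 6
add 6: window [6, 4, 4, 6, 4, 4, 6] (2 distinct), len 7
add 4: window [6, 4, 4, 6, 4, 4, 6, 4] (2 distinct), len 8
add 4: window [6, 4, 4, 6, 4, 4, 6, 4, 4] (2 distinct), len 9
add 2: window [4, 4, 2] (2 distinct), len 3
add 6: window [2, 6] (2 distinct), len 2
add 6: window [2, 6, 6] (2 distinct), len 3
add 4: window [6, 6, 4] (2 distinct), len 3
Longest length with ≤2 distinct: 9.

9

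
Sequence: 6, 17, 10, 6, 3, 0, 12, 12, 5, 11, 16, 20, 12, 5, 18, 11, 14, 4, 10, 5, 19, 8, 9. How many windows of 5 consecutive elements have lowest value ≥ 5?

8

6 17 10 6 3 → min 3
17 10 6 3 0 → min 0
10 6 3 0 12 → min 0
6 3 0 12 12 → min 0
3 0 12 12 5 → min 0
0 12 12 5 11 → min 0
12 12 5 11 16 → min 5  ≥ 5 ✓
12 5 11 16 20 → min 5  ≥ 5 ✓
5 11 16 20 12 → min 5  ≥ 5 ✓
11 16 20 12 5 → min 5  ≥ 5 ✓
16 20 12 5 18 → min 5  ≥ 5 ✓
20 12 5 18 11 → min 5  ≥ 5 ✓
12 5 18 11 14 → min 5  ≥ 5 ✓
5 18 11 14 4 → min 4
18 11 14 4 10 → min 4
11 14 4 10 5 → min 4
14 4 10 5 19 → min 4
4 10 5 19 8 → min 4
10 5 19 8 9 → min 5  ≥ 5 ✓
8 windows satisfy the condition.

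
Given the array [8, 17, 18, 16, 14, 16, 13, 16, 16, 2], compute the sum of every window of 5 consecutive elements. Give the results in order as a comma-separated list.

73, 81, 77, 75, 75, 63

8 17 18 16 14 → sum 73
17 18 16 14 16 → sum 81
18 16 14 16 13 → sum 77
16 14 16 13 16 → sum 75
14 16 13 16 16 → sum 75
16 13 16 16 2 → sum 63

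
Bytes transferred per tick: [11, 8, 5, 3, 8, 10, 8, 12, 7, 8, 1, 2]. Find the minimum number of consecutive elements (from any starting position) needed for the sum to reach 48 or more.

add 11: running sum 11 < 48
add 8: running sum 19 < 48
add 5: running sum 24 < 48
add 3: running sum 27 < 48
add 8: running sum 35 < 48
add 10: running sum 45 < 48
end 6: [11, 8, 5, 3, 8, 10, 8] sum 53, len 7
end 7: [8, 5, 3, 8, 10, 8, 12] sum 54, len 7
end 8: [3, 8, 10, 8, 12, 7] sum 48, len 6
end 9: [8, 10, 8, 12, 7, 8] sum 53, len 6
end 10: [8, 10, 8, 12, 7, 8, 1] sum 54, len 7
end 11: [10, 8, 12, 7, 8, 1, 2] sum 48, len 7
Shortest qualifying length: 6.

6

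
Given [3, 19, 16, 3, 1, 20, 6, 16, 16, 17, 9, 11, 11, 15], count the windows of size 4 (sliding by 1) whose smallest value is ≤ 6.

3 19 16 3 → min 3  ≤ 6 ✓
19 16 3 1 → min 1  ≤ 6 ✓
16 3 1 20 → min 1  ≤ 6 ✓
3 1 20 6 → min 1  ≤ 6 ✓
1 20 6 16 → min 1  ≤ 6 ✓
20 6 16 16 → min 6  ≤ 6 ✓
6 16 16 17 → min 6  ≤ 6 ✓
16 16 17 9 → min 9
16 17 9 11 → min 9
17 9 11 11 → min 9
9 11 11 15 → min 9
7 windows satisfy the condition.

7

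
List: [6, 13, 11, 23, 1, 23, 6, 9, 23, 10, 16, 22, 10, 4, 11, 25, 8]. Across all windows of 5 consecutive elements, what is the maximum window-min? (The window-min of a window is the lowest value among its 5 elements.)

10

Each size-5 window and its min:
[6, 13, 11, 23, 1] → min 1
[13, 11, 23, 1, 23] → min 1
[11, 23, 1, 23, 6] → min 1
[23, 1, 23, 6, 9] → min 1
[1, 23, 6, 9, 23] → min 1
[23, 6, 9, 23, 10] → min 6
[6, 9, 23, 10, 16] → min 6
[9, 23, 10, 16, 22] → min 9
[23, 10, 16, 22, 10] → min 10
[10, 16, 22, 10, 4] → min 4
[16, 22, 10, 4, 11] → min 4
[22, 10, 4, 11, 25] → min 4
[10, 4, 11, 25, 8] → min 4
Maximum of these is 10.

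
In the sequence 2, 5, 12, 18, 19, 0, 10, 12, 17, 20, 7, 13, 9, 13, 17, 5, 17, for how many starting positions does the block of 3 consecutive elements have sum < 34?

(2, 5, 12) → sum 19  < 34 ✓
(5, 12, 18) → sum 35
(12, 18, 19) → sum 49
(18, 19, 0) → sum 37
(19, 0, 10) → sum 29  < 34 ✓
(0, 10, 12) → sum 22  < 34 ✓
(10, 12, 17) → sum 39
(12, 17, 20) → sum 49
(17, 20, 7) → sum 44
(20, 7, 13) → sum 40
(7, 13, 9) → sum 29  < 34 ✓
(13, 9, 13) → sum 35
(9, 13, 17) → sum 39
(13, 17, 5) → sum 35
(17, 5, 17) → sum 39
4 windows satisfy the condition.

4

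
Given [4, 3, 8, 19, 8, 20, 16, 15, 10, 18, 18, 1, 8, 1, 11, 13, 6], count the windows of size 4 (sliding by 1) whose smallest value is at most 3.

(4, 3, 8, 19) → min 3  ≤ 3 ✓
(3, 8, 19, 8) → min 3  ≤ 3 ✓
(8, 19, 8, 20) → min 8
(19, 8, 20, 16) → min 8
(8, 20, 16, 15) → min 8
(20, 16, 15, 10) → min 10
(16, 15, 10, 18) → min 10
(15, 10, 18, 18) → min 10
(10, 18, 18, 1) → min 1  ≤ 3 ✓
(18, 18, 1, 8) → min 1  ≤ 3 ✓
(18, 1, 8, 1) → min 1  ≤ 3 ✓
(1, 8, 1, 11) → min 1  ≤ 3 ✓
(8, 1, 11, 13) → min 1  ≤ 3 ✓
(1, 11, 13, 6) → min 1  ≤ 3 ✓
8 windows satisfy the condition.

8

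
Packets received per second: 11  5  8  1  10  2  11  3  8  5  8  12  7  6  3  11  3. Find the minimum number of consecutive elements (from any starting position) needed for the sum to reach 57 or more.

8

Extend right; whenever the sum reaches 57, record the length and shrink from the left:
add 11: running sum 11 < 57
add 5: running sum 16 < 57
add 8: running sum 24 < 57
add 1: running sum 25 < 57
add 10: running sum 35 < 57
add 2: running sum 37 < 57
add 11: running sum 48 < 57
add 3: running sum 51 < 57
add 8: shortest ending here [11, 5, 8, 1, 10, 2, 11, 3, 8] sum 59, len 9
add 5: shortest ending here [11, 5, 8, 1, 10, 2, 11, 3, 8, 5] sum 64, len 10
add 8: shortest ending here [5, 8, 1, 10, 2, 11, 3, 8, 5, 8] sum 61, len 10
add 12: shortest ending here [10, 2, 11, 3, 8, 5, 8, 12] sum 59, len 8
add 7: shortest ending here [10, 2, 11, 3, 8, 5, 8, 12, 7] sum 66, len 9
add 6: shortest ending here [11, 3, 8, 5, 8, 12, 7, 6] sum 60, len 8
add 3: shortest ending here [11, 3, 8, 5, 8, 12, 7, 6, 3] sum 63, len 9
add 11: shortest ending here [8, 5, 8, 12, 7, 6, 3, 11] sum 60, len 8
add 3: shortest ending here [8, 5, 8, 12, 7, 6, 3, 11, 3] sum 63, len 9
Shortest qualifying length: 8.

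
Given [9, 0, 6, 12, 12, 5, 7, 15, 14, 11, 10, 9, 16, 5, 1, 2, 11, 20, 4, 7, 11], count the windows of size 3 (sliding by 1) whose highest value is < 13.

9

(9, 0, 6) → max 9  < 13 ✓
(0, 6, 12) → max 12  < 13 ✓
(6, 12, 12) → max 12  < 13 ✓
(12, 12, 5) → max 12  < 13 ✓
(12, 5, 7) → max 12  < 13 ✓
(5, 7, 15) → max 15
(7, 15, 14) → max 15
(15, 14, 11) → max 15
(14, 11, 10) → max 14
(11, 10, 9) → max 11  < 13 ✓
(10, 9, 16) → max 16
(9, 16, 5) → max 16
(16, 5, 1) → max 16
(5, 1, 2) → max 5  < 13 ✓
(1, 2, 11) → max 11  < 13 ✓
(2, 11, 20) → max 20
(11, 20, 4) → max 20
(20, 4, 7) → max 20
(4, 7, 11) → max 11  < 13 ✓
9 windows satisfy the condition.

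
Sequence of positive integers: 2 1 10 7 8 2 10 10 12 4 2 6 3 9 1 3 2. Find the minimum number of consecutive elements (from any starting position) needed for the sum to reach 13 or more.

Extend right; whenever the sum reaches 13, record the length and shrink from the left:
add 2: running sum 2 < 13
add 1: running sum 3 < 13
end 2: [2, 1, 10] sum 13, len 3
end 3: [10, 7] sum 17, len 2
end 4: [7, 8] sum 15, len 2
end 5: [7, 8, 2] sum 17, len 3
end 6: [8, 2, 10] sum 20, len 3
end 7: [10, 10] sum 20, len 2
end 8: [10, 12] sum 22, len 2
end 9: [12, 4] sum 16, len 2
end 10: [12, 4, 2] sum 18, len 3
end 11: [12, 4, 2, 6] sum 24, len 4
end 12: [4, 2, 6, 3] sum 15, len 4
end 13: [6, 3, 9] sum 18, len 3
end 14: [3, 9, 1] sum 13, len 3
end 15: [9, 1, 3] sum 13, len 3
end 16: [9, 1, 3, 2] sum 15, len 4
Shortest qualifying length: 2.

2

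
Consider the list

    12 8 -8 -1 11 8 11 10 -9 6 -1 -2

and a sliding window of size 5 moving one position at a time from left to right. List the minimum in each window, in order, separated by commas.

Sliding a size-5 window across the 12 values:
[12, 8, -8, -1, 11] → min -8
[8, -8, -1, 11, 8] → min -8
[-8, -1, 11, 8, 11] → min -8
[-1, 11, 8, 11, 10] → min -1
[11, 8, 11, 10, -9] → min -9
[8, 11, 10, -9, 6] → min -9
[11, 10, -9, 6, -1] → min -9
[10, -9, 6, -1, -2] → min -9

-8, -8, -8, -1, -9, -9, -9, -9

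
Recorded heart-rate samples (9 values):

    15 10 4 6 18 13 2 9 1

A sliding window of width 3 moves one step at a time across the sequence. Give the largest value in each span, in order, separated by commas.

15 10 4 → max 15
10 4 6 → max 10
4 6 18 → max 18
6 18 13 → max 18
18 13 2 → max 18
13 2 9 → max 13
2 9 1 → max 9

15, 10, 18, 18, 18, 13, 9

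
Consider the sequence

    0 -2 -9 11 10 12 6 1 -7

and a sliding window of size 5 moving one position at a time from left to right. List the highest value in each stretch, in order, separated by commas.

(0, -2, -9, 11, 10) → max 11
(-2, -9, 11, 10, 12) → max 12
(-9, 11, 10, 12, 6) → max 12
(11, 10, 12, 6, 1) → max 12
(10, 12, 6, 1, -7) → max 12

11, 12, 12, 12, 12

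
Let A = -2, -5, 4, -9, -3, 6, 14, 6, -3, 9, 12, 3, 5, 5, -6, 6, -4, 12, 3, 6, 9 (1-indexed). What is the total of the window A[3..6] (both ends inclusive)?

Elements at indices 3..6: 4, -9, -3, 6
sum(4, -9, -3, 6) = -2

-2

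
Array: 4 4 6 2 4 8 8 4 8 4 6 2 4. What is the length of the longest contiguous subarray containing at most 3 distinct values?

7

[4] 1 distinct, len 1
[4, 4] 1 distinct, len 2
[4, 4, 6] 2 distinct, len 3
[4, 4, 6, 2] 3 distinct, len 4
[4, 4, 6, 2, 4] 3 distinct, len 5
[2, 4, 8] 3 distinct, len 3
[2, 4, 8, 8] 3 distinct, len 4
[2, 4, 8, 8, 4] 3 distinct, len 5
[2, 4, 8, 8, 4, 8] 3 distinct, len 6
[2, 4, 8, 8, 4, 8, 4] 3 distinct, len 7
[4, 8, 8, 4, 8, 4, 6] 3 distinct, len 7
[4, 6, 2] 3 distinct, len 3
[4, 6, 2, 4] 3 distinct, len 4
Longest length with ≤3 distinct: 7.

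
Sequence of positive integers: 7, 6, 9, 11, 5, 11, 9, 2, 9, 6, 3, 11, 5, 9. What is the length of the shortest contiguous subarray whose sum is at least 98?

add 7: running sum 7 < 98
add 6: running sum 13 < 98
add 9: running sum 22 < 98
add 11: running sum 33 < 98
add 5: running sum 38 < 98
add 11: running sum 49 < 98
add 9: running sum 58 < 98
add 2: running sum 60 < 98
add 9: running sum 69 < 98
add 6: running sum 75 < 98
add 3: running sum 78 < 98
add 11: running sum 89 < 98
add 5: running sum 94 < 98
add 9: shortest ending here [7, 6, 9, 11, 5, 11, 9, 2, 9, 6, 3, 11, 5, 9] sum 103, len 14
Shortest qualifying length: 14.

14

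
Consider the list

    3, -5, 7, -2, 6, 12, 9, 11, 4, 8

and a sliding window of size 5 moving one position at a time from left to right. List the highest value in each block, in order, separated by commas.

7, 12, 12, 12, 12, 12

3 -5 7 -2 6 → max 7
-5 7 -2 6 12 → max 12
7 -2 6 12 9 → max 12
-2 6 12 9 11 → max 12
6 12 9 11 4 → max 12
12 9 11 4 8 → max 12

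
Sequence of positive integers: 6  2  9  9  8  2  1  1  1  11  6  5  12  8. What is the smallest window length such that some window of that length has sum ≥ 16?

2

Extend right; whenever the sum reaches 16, record the length and shrink from the left:
add 6: running sum 6 < 16
add 2: running sum 8 < 16
add 9: shortest ending here [6, 2, 9] sum 17, len 3
add 9: shortest ending here [9, 9] sum 18, len 2
add 8: shortest ending here [9, 8] sum 17, len 2
add 2: shortest ending here [9, 8, 2] sum 19, len 3
add 1: shortest ending here [9, 8, 2, 1] sum 20, len 4
add 1: shortest ending here [9, 8, 2, 1, 1] sum 21, len 5
add 1: shortest ending here [9, 8, 2, 1, 1, 1] sum 22, len 6
add 11: shortest ending here [2, 1, 1, 1, 11] sum 16, len 5
add 6: shortest ending here [11, 6] sum 17, len 2
add 5: shortest ending here [11, 6, 5] sum 22, len 3
add 12: shortest ending here [5, 12] sum 17, len 2
add 8: shortest ending here [12, 8] sum 20, len 2
Shortest qualifying length: 2.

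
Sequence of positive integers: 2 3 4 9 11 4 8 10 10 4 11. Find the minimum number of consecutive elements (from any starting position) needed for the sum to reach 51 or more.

add 2: running sum 2 < 51
add 3: running sum 5 < 51
add 4: running sum 9 < 51
add 9: running sum 18 < 51
add 11: running sum 29 < 51
add 4: running sum 33 < 51
add 8: running sum 41 < 51
end 7: [2, 3, 4, 9, 11, 4, 8, 10] sum 51, len 8
end 8: [9, 11, 4, 8, 10, 10] sum 52, len 6
end 9: [9, 11, 4, 8, 10, 10, 4] sum 56, len 7
end 10: [11, 4, 8, 10, 10, 4, 11] sum 58, len 7
Shortest qualifying length: 6.

6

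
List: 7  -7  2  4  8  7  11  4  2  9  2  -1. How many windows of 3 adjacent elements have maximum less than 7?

(7, -7, 2) → max 7
(-7, 2, 4) → max 4  < 7 ✓
(2, 4, 8) → max 8
(4, 8, 7) → max 8
(8, 7, 11) → max 11
(7, 11, 4) → max 11
(11, 4, 2) → max 11
(4, 2, 9) → max 9
(2, 9, 2) → max 9
(9, 2, -1) → max 9
1 window satisfy the condition.

1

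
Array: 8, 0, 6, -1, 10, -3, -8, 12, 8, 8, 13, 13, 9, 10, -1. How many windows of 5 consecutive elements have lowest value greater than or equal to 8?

3

[8, 0, 6, -1, 10] → min -1
[0, 6, -1, 10, -3] → min -3
[6, -1, 10, -3, -8] → min -8
[-1, 10, -3, -8, 12] → min -8
[10, -3, -8, 12, 8] → min -8
[-3, -8, 12, 8, 8] → min -8
[-8, 12, 8, 8, 13] → min -8
[12, 8, 8, 13, 13] → min 8  ≥ 8 ✓
[8, 8, 13, 13, 9] → min 8  ≥ 8 ✓
[8, 13, 13, 9, 10] → min 8  ≥ 8 ✓
[13, 13, 9, 10, -1] → min -1
3 windows satisfy the condition.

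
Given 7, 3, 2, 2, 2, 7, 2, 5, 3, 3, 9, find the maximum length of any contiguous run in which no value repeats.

[7] len 1
[7, 3] len 2
[7, 3, 2] len 3
[2] len 1
[2] len 1
[2, 7] len 2
[7, 2] len 2
[7, 2, 5] len 3
[7, 2, 5, 3] len 4
[3] len 1
[3, 9] len 2
Longest all-distinct length: 4.

4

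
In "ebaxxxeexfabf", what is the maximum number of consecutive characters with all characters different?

add e: [e] len 1
add b: [e, b] len 2
add a: [e, b, a] len 3
add x: [e, b, a, x] len 4
add x (repeat x, move left end past it): [x] len 1
add x (repeat x, move left end past it): [x] len 1
add e: [x, e] len 2
add e (repeat e, move left end past it): [e] len 1
add x: [e, x] len 2
add f: [e, x, f] len 3
add a: [e, x, f, a] len 4
add b: [e, x, f, a, b] len 5
add f (repeat f, move left end past it): [a, b, f] len 3
Longest all-distinct length: 5.

5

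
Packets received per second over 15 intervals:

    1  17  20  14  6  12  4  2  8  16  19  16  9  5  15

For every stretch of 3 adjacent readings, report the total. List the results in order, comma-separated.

1 17 20 → sum 38
17 20 14 → sum 51
20 14 6 → sum 40
14 6 12 → sum 32
6 12 4 → sum 22
12 4 2 → sum 18
4 2 8 → sum 14
2 8 16 → sum 26
8 16 19 → sum 43
16 19 16 → sum 51
19 16 9 → sum 44
16 9 5 → sum 30
9 5 15 → sum 29

38, 51, 40, 32, 22, 18, 14, 26, 43, 51, 44, 30, 29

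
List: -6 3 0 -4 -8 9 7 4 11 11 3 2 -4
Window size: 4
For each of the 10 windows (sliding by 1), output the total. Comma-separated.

Sliding a size-4 window across the 13 values:
(-6, 3, 0, -4) → sum -7
(3, 0, -4, -8) → sum -9
(0, -4, -8, 9) → sum -3
(-4, -8, 9, 7) → sum 4
(-8, 9, 7, 4) → sum 12
(9, 7, 4, 11) → sum 31
(7, 4, 11, 11) → sum 33
(4, 11, 11, 3) → sum 29
(11, 11, 3, 2) → sum 27
(11, 3, 2, -4) → sum 12

-7, -9, -3, 4, 12, 31, 33, 29, 27, 12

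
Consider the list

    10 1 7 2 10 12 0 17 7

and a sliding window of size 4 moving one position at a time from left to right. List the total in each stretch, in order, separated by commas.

[10, 1, 7, 2] → sum 20
[1, 7, 2, 10] → sum 20
[7, 2, 10, 12] → sum 31
[2, 10, 12, 0] → sum 24
[10, 12, 0, 17] → sum 39
[12, 0, 17, 7] → sum 36

20, 20, 31, 24, 39, 36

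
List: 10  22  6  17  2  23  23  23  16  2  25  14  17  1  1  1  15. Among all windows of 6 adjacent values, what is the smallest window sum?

(10, 22, 6, 17, 2, 23) → sum 80
(22, 6, 17, 2, 23, 23) → sum 93
(6, 17, 2, 23, 23, 23) → sum 94
(17, 2, 23, 23, 23, 16) → sum 104
(2, 23, 23, 23, 16, 2) → sum 89
(23, 23, 23, 16, 2, 25) → sum 112
(23, 23, 16, 2, 25, 14) → sum 103
(23, 16, 2, 25, 14, 17) → sum 97
(16, 2, 25, 14, 17, 1) → sum 75
(2, 25, 14, 17, 1, 1) → sum 60
(25, 14, 17, 1, 1, 1) → sum 59
(14, 17, 1, 1, 1, 15) → sum 49
Smallest of these is 49.

49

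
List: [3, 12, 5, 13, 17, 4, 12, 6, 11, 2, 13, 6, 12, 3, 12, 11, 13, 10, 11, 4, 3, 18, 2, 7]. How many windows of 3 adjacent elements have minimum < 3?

5

3 12 5 → min 3
12 5 13 → min 5
5 13 17 → min 5
13 17 4 → min 4
17 4 12 → min 4
4 12 6 → min 4
12 6 11 → min 6
6 11 2 → min 2  < 3 ✓
11 2 13 → min 2  < 3 ✓
2 13 6 → min 2  < 3 ✓
13 6 12 → min 6
6 12 3 → min 3
12 3 12 → min 3
3 12 11 → min 3
12 11 13 → min 11
11 13 10 → min 10
13 10 11 → min 10
10 11 4 → min 4
11 4 3 → min 3
4 3 18 → min 3
3 18 2 → min 2  < 3 ✓
18 2 7 → min 2  < 3 ✓
5 windows satisfy the condition.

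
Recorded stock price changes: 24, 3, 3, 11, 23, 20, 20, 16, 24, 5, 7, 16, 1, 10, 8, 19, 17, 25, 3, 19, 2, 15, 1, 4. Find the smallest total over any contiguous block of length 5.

24 3 3 11 23 → sum 64
3 3 11 23 20 → sum 60
3 11 23 20 20 → sum 77
11 23 20 20 16 → sum 90
23 20 20 16 24 → sum 103
20 20 16 24 5 → sum 85
20 16 24 5 7 → sum 72
16 24 5 7 16 → sum 68
24 5 7 16 1 → sum 53
5 7 16 1 10 → sum 39
7 16 1 10 8 → sum 42
16 1 10 8 19 → sum 54
1 10 8 19 17 → sum 55
10 8 19 17 25 → sum 79
8 19 17 25 3 → sum 72
19 17 25 3 19 → sum 83
17 25 3 19 2 → sum 66
25 3 19 2 15 → sum 64
3 19 2 15 1 → sum 40
19 2 15 1 4 → sum 41
Smallest of these is 39.

39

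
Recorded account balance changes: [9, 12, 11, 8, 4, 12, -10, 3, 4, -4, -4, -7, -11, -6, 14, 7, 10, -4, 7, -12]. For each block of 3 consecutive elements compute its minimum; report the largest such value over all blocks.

9

Each size-3 window and its min:
[9, 12, 11] → min 9
[12, 11, 8] → min 8
[11, 8, 4] → min 4
[8, 4, 12] → min 4
[4, 12, -10] → min -10
[12, -10, 3] → min -10
[-10, 3, 4] → min -10
[3, 4, -4] → min -4
[4, -4, -4] → min -4
[-4, -4, -7] → min -7
[-4, -7, -11] → min -11
[-7, -11, -6] → min -11
[-11, -6, 14] → min -11
[-6, 14, 7] → min -6
[14, 7, 10] → min 7
[7, 10, -4] → min -4
[10, -4, 7] → min -4
[-4, 7, -12] → min -12
Largest of these is 9.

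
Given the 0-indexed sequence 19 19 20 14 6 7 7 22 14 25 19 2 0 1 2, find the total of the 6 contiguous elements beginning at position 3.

Elements at indices 3..8: 14, 6, 7, 7, 22, 14
sum(14, 6, 7, 7, 22, 14) = 70

70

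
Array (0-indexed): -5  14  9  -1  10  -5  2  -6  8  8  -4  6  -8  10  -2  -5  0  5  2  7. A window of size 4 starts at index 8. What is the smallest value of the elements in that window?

Elements at indices 8..11: 8, 8, -4, 6
min(8, 8, -4, 6) = -4

-4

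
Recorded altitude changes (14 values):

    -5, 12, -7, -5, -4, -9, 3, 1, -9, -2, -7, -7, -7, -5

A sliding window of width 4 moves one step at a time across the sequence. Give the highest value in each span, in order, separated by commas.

-5 12 -7 -5 → max 12
12 -7 -5 -4 → max 12
-7 -5 -4 -9 → max -4
-5 -4 -9 3 → max 3
-4 -9 3 1 → max 3
-9 3 1 -9 → max 3
3 1 -9 -2 → max 3
1 -9 -2 -7 → max 1
-9 -2 -7 -7 → max -2
-2 -7 -7 -7 → max -2
-7 -7 -7 -5 → max -5

12, 12, -4, 3, 3, 3, 3, 1, -2, -2, -5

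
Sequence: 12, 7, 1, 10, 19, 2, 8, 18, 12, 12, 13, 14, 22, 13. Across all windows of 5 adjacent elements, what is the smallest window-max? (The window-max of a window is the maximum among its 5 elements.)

[12, 7, 1, 10, 19] → max 19
[7, 1, 10, 19, 2] → max 19
[1, 10, 19, 2, 8] → max 19
[10, 19, 2, 8, 18] → max 19
[19, 2, 8, 18, 12] → max 19
[2, 8, 18, 12, 12] → max 18
[8, 18, 12, 12, 13] → max 18
[18, 12, 12, 13, 14] → max 18
[12, 12, 13, 14, 22] → max 22
[12, 13, 14, 22, 13] → max 22
Smallest of these is 18.

18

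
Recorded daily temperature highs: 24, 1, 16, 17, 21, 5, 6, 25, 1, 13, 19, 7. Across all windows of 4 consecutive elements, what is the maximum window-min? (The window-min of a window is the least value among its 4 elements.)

5

(24, 1, 16, 17) → min 1
(1, 16, 17, 21) → min 1
(16, 17, 21, 5) → min 5
(17, 21, 5, 6) → min 5
(21, 5, 6, 25) → min 5
(5, 6, 25, 1) → min 1
(6, 25, 1, 13) → min 1
(25, 1, 13, 19) → min 1
(1, 13, 19, 7) → min 1
Maximum of these is 5.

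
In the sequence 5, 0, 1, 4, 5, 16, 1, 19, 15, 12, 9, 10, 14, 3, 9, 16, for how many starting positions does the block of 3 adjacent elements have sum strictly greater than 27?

7

(5, 0, 1) → sum 6
(0, 1, 4) → sum 5
(1, 4, 5) → sum 10
(4, 5, 16) → sum 25
(5, 16, 1) → sum 22
(16, 1, 19) → sum 36  > 27 ✓
(1, 19, 15) → sum 35  > 27 ✓
(19, 15, 12) → sum 46  > 27 ✓
(15, 12, 9) → sum 36  > 27 ✓
(12, 9, 10) → sum 31  > 27 ✓
(9, 10, 14) → sum 33  > 27 ✓
(10, 14, 3) → sum 27
(14, 3, 9) → sum 26
(3, 9, 16) → sum 28  > 27 ✓
7 windows satisfy the condition.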